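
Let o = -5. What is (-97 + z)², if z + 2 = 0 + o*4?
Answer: 14161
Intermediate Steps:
z = -22 (z = -2 + (0 - 5*4) = -2 + (0 - 20) = -2 - 20 = -22)
(-97 + z)² = (-97 - 22)² = (-119)² = 14161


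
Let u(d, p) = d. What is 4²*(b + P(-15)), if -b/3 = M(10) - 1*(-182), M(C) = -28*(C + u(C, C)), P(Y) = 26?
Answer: 18560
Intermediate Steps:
M(C) = -56*C (M(C) = -28*(C + C) = -56*C)
b = 1134 (b = -3*(-56*10 - 1*(-182)) = -3*(-560 + 182) = -3*(-378) = 1134)
4²*(b + P(-15)) = 4²*(1134 + 26) = 16*1160 = 18560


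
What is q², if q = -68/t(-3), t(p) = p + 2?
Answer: 4624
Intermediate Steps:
t(p) = 2 + p
q = 68 (q = -68/(2 - 3) = -68/(-1) = -68*(-1) = 68)
q² = 68² = 4624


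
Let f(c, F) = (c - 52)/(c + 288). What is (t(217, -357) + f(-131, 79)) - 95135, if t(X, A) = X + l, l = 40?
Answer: -14896029/157 ≈ -94879.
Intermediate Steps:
f(c, F) = (-52 + c)/(288 + c)
t(X, A) = 40 + X (t(X, A) = X + 40 = 40 + X)
(t(217, -357) + f(-131, 79)) - 95135 = ((40 + 217) + (-52 - 131)/(288 - 131)) - 95135 = (257 - 183/157) - 95135 = 40166/157 - 95135 = -14896029/157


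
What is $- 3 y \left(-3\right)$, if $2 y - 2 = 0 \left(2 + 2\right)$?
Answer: $9$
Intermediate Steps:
$y = 1$ ($y = 1 + \frac{0 \left(2 + 2\right)}{2} = 1 + \frac{0 \cdot 4}{2} = 1 + \frac{1}{2} \cdot 0 = 1 + 0 = 1$)
$- 3 y \left(-3\right) = \left(-3\right) 1 \left(-3\right) = \left(-3\right) \left(-3\right) = 9$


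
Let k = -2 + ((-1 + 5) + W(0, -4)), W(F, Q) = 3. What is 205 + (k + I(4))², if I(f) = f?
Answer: 286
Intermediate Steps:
k = 5 (k = -2 + ((-1 + 5) + 3) = -2 + (4 + 3) = -2 + 7 = 5)
205 + (k + I(4))² = 205 + (5 + 4)² = 205 + 9² = 205 + 81 = 286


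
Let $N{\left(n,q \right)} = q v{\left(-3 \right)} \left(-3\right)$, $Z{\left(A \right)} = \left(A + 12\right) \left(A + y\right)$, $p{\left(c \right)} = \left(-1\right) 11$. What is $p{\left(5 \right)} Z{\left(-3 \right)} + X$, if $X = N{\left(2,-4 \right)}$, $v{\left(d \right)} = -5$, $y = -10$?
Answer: $1227$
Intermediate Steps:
$p{\left(c \right)} = -11$
$Z{\left(A \right)} = \left(-10 + A\right) \left(12 + A\right)$ ($Z{\left(A \right)} = \left(A + 12\right) \left(A - 10\right) = \left(12 + A\right) \left(-10 + A\right) = \left(-10 + A\right) \left(12 + A\right)$)
$N{\left(n,q \right)} = 15 q$ ($N{\left(n,q \right)} = q \left(-5\right) \left(-3\right) = - 5 q \left(-3\right) = 15 q$)
$X = -60$ ($X = 15 \left(-4\right) = -60$)
$p{\left(5 \right)} Z{\left(-3 \right)} + X = - 11 \left(-120 + \left(-3\right)^{2} + 2 \left(-3\right)\right) - 60 = - 11 \left(-120 + 9 - 6\right) - 60 = \left(-11\right) \left(-117\right) - 60 = 1287 - 60 = 1227$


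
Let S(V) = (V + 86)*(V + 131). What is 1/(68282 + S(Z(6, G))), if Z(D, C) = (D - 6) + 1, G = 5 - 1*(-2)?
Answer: 1/79766 ≈ 1.2537e-5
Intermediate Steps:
G = 7 (G = 5 + 2 = 7)
Z(D, C) = -5 + D (Z(D, C) = (-6 + D) + 1 = -5 + D)
S(V) = (86 + V)*(131 + V)
1/(68282 + S(Z(6, G))) = 1/(68282 + (11266 + (-5 + 6)**2 + 217*(-5 + 6))) = 1/(68282 + (11266 + 1**2 + 217*1)) = 1/(68282 + (11266 + 1 + 217)) = 1/(68282 + 11484) = 1/79766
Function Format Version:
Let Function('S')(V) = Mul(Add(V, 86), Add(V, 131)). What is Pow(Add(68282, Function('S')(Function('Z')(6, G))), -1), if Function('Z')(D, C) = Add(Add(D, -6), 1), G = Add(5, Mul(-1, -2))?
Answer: Rational(1, 79766) ≈ 1.2537e-5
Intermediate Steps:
G = 7 (G = Add(5, 2) = 7)
Function('Z')(D, C) = Add(-5, D) (Function('Z')(D, C) = Add(Add(-6, D), 1) = Add(-5, D))
Function('S')(V) = Mul(Add(86, V), Add(131, V))
Pow(Add(68282, Function('S')(Function('Z')(6, G))), -1) = Pow(Add(68282, Add(11266, Pow(Add(-5, 6), 2), Mul(217, Add(-5, 6)))), -1) = Pow(Add(68282, Add(11266, Pow(1, 2), Mul(217, 1))), -1) = Pow(Add(68282, Add(11266, 1, 217)), -1) = Pow(Add(68282, 11484), -1) = Pow(79766, -1) = Rational(1, 79766)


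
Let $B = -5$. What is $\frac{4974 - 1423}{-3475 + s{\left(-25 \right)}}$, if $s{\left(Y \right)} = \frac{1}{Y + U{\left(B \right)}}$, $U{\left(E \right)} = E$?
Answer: $- \frac{2010}{1967} \approx -1.0219$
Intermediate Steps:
$s{\left(Y \right)} = \frac{1}{-5 + Y}$ ($s{\left(Y \right)} = \frac{1}{Y - 5} = \frac{1}{-5 + Y}$)
$\frac{4974 - 1423}{-3475 + s{\left(-25 \right)}} = \frac{4974 - 1423}{-3475 + \frac{1}{-5 - 25}} = \frac{3551}{-3475 + \frac{1}{-30}} = \frac{3551}{-3475 - \frac{1}{30}} = \frac{3551}{- \frac{104251}{30}} = 3551 \left(- \frac{30}{104251}\right) = - \frac{2010}{1967}$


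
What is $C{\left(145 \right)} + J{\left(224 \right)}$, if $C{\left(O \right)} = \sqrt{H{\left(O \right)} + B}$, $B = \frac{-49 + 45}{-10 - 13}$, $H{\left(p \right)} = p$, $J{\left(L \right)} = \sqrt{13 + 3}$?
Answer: $4 + \frac{3 \sqrt{8533}}{23} \approx 16.049$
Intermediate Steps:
$J{\left(L \right)} = 4$ ($J{\left(L \right)} = \sqrt{16} = 4$)
$B = \frac{4}{23}$ ($B = - \frac{4}{-23} = \left(-4\right) \left(- \frac{1}{23}\right) = \frac{4}{23} \approx 0.17391$)
$C{\left(O \right)} = \sqrt{\frac{4}{23} + O}$ ($C{\left(O \right)} = \sqrt{O + \frac{4}{23}} = \sqrt{\frac{4}{23} + O}$)
$C{\left(145 \right)} + J{\left(224 \right)} = \frac{\sqrt{92 + 529 \cdot 145}}{23} + 4 = \frac{\sqrt{92 + 76705}}{23} + 4 = \frac{\sqrt{76797}}{23} + 4 = \frac{3 \sqrt{8533}}{23} + 4 = 4 + \frac{3 \sqrt{8533}}{23}$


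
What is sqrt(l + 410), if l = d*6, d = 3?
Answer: 2*sqrt(107) ≈ 20.688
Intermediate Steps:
l = 18 (l = 3*6 = 18)
sqrt(l + 410) = sqrt(18 + 410) = sqrt(428) = 2*sqrt(107)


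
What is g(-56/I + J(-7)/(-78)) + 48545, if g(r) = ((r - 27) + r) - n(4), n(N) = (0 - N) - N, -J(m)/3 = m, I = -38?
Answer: 11986517/247 ≈ 48528.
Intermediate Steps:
J(m) = -3*m
n(N) = -2*N (n(N) = -N - N = -2*N)
g(r) = -19 + 2*r (g(r) = ((r - 27) + r) - (-2)*4 = ((-27 + r) + r) - 1*(-8) = (-27 + 2*r) + 8 = -19 + 2*r)
g(-56/I + J(-7)/(-78)) + 48545 = (-19 + 2*(-56/(-38) - 3*(-7)/(-78))) + 48545 = (-19 + 2*(-56*(-1/38) + 21*(-1/78))) + 48545 = (-19 + 2*(28/19 - 7/26)) + 48545 = (-19 + 2*(595/494)) + 48545 = (-19 + 595/247) + 48545 = -4098/247 + 48545 = 11986517/247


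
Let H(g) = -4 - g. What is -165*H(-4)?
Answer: 0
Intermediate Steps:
-165*H(-4) = -165*(-4 - 1*(-4)) = -165*(-4 + 4) = -165*0 = 0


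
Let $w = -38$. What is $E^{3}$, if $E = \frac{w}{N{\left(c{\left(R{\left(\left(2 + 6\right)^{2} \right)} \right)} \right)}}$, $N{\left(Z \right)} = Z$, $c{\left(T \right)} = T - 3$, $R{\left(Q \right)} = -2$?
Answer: $\frac{54872}{125} \approx 438.98$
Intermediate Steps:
$c{\left(T \right)} = -3 + T$
$E = \frac{38}{5}$ ($E = - \frac{38}{-3 - 2} = - \frac{38}{-5} = \left(-38\right) \left(- \frac{1}{5}\right) = \frac{38}{5} \approx 7.6$)
$E^{3} = \left(\frac{38}{5}\right)^{3} = \frac{54872}{125}$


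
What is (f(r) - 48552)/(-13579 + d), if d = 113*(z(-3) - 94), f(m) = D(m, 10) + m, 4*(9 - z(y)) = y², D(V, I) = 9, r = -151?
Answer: 194776/93753 ≈ 2.0775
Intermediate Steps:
z(y) = 9 - y²/4
f(m) = 9 + m
d = -39437/4 (d = 113*((9 - ¼*(-3)²) - 94) = 113*((9 - ¼*9) - 94) = 113*((9 - 9/4) - 94) = 113*(27/4 - 94) = 113*(-349/4) = -39437/4 ≈ -9859.3)
(f(r) - 48552)/(-13579 + d) = ((9 - 151) - 48552)/(-13579 - 39437/4) = (-142 - 48552)/(-93753/4) = -48694*(-4/93753) = 194776/93753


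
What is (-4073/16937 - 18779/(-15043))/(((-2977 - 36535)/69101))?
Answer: -2218053858023/1258374674249 ≈ -1.7626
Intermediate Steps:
(-4073/16937 - 18779/(-15043))/(((-2977 - 36535)/69101)) = (-4073*1/16937 - 18779*(-1/15043))/((-39512*1/69101)) = (-4073/16937 + 18779/15043)/(-39512/69101) = (256789784/254783291)*(-69101/39512) = -2218053858023/1258374674249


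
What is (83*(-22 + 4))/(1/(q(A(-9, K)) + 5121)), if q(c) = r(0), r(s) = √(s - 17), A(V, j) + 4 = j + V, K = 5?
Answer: -7650774 - 1494*I*√17 ≈ -7.6508e+6 - 6159.9*I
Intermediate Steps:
A(V, j) = -4 + V + j (A(V, j) = -4 + (j + V) = -4 + (V + j) = -4 + V + j)
r(s) = √(-17 + s)
q(c) = I*√17 (q(c) = √(-17 + 0) = √(-17) = I*√17)
(83*(-22 + 4))/(1/(q(A(-9, K)) + 5121)) = (83*(-22 + 4))/(1/(I*√17 + 5121)) = (83*(-18))/(1/(5121 + I*√17)) = -1494*(5121 + I*√17) = -7650774 - 1494*I*√17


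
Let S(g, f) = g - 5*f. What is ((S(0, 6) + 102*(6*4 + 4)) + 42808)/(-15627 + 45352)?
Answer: 45634/29725 ≈ 1.5352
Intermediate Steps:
S(g, f) = g - 5*f
((S(0, 6) + 102*(6*4 + 4)) + 42808)/(-15627 + 45352) = (((0 - 5*6) + 102*(6*4 + 4)) + 42808)/(-15627 + 45352) = (((0 - 30) + 102*(24 + 4)) + 42808)/29725 = ((-30 + 102*28) + 42808)*(1/29725) = ((-30 + 2856) + 42808)*(1/29725) = (2826 + 42808)*(1/29725) = 45634*(1/29725) = 45634/29725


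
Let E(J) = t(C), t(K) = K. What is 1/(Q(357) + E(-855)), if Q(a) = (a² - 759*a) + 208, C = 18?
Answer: -1/143288 ≈ -6.9790e-6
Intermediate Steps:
E(J) = 18
Q(a) = 208 + a² - 759*a
1/(Q(357) + E(-855)) = 1/((208 + 357² - 759*357) + 18) = 1/((208 + 127449 - 270963) + 18) = 1/(-143306 + 18) = 1/(-143288) = -1/143288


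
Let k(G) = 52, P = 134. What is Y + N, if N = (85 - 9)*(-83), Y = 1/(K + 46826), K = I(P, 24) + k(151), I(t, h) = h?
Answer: -295857815/46902 ≈ -6308.0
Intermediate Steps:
K = 76 (K = 24 + 52 = 76)
Y = 1/46902 (Y = 1/(76 + 46826) = 1/46902 ≈ 2.1321e-5)
N = -6308 (N = 76*(-83) = -6308)
Y + N = 1/46902 - 6308 = -295857815/46902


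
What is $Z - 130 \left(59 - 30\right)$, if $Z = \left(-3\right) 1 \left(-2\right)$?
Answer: $-3764$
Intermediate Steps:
$Z = 6$ ($Z = \left(-3\right) \left(-2\right) = 6$)
$Z - 130 \left(59 - 30\right) = 6 - 130 \left(59 - 30\right) = 6 - 3770 = -3764$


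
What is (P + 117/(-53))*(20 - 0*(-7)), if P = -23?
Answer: -26720/53 ≈ -504.15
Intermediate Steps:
(P + 117/(-53))*(20 - 0*(-7)) = (-23 + 117/(-53))*(20 - 0*(-7)) = (-23 + 117*(-1/53))*(20 - 1*0) = (-23 - 117/53)*(20 + 0) = -1336/53*20 = -26720/53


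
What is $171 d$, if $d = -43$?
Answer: $-7353$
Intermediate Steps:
$171 d = 171 \left(-43\right) = -7353$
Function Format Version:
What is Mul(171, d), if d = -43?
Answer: -7353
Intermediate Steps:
Mul(171, d) = Mul(171, -43) = -7353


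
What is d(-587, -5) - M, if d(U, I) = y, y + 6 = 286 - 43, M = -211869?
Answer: 212106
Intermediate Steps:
y = 237 (y = -6 + (286 - 43) = -6 + 243 = 237)
d(U, I) = 237
d(-587, -5) - M = 237 - 1*(-211869) = 237 + 211869 = 212106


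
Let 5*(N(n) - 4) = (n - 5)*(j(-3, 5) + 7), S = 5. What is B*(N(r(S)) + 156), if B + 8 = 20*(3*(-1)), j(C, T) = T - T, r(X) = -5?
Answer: -9928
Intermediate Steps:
j(C, T) = 0
N(n) = -3 + 7*n/5 (N(n) = 4 + ((n - 5)*(0 + 7))/5 = 4 + ((-5 + n)*7)/5 = 4 + (-35 + 7*n)/5 = 4 + (-7 + 7*n/5) = -3 + 7*n/5)
B = -68 (B = -8 + 20*(3*(-1)) = -8 + 20*(-3) = -8 - 60 = -68)
B*(N(r(S)) + 156) = -68*((-3 + (7/5)*(-5)) + 156) = -68*((-3 - 7) + 156) = -68*(-10 + 156) = -68*146 = -9928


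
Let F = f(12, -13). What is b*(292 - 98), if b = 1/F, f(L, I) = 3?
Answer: 194/3 ≈ 64.667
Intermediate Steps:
F = 3
b = ⅓ (b = 1/3 = ⅓ ≈ 0.33333)
b*(292 - 98) = (292 - 98)/3 = (⅓)*194 = 194/3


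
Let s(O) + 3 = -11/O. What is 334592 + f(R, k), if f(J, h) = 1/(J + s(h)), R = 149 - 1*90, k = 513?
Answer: 9608478977/28717 ≈ 3.3459e+5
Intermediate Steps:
s(O) = -3 - 11/O
R = 59 (R = 149 - 90 = 59)
f(J, h) = 1/(-3 + J - 11/h) (f(J, h) = 1/(J + (-3 - 11/h)) = 1/(-3 + J - 11/h))
334592 + f(R, k) = 334592 - 1*513/(11 - 1*513*(-3 + 59)) = 334592 - 1*513/(11 - 1*513*56) = 334592 - 1*513/(11 - 28728) = 334592 - 1*513/(-28717) = 334592 - 1*513*(-1/28717) = 334592 + 513/28717 = 9608478977/28717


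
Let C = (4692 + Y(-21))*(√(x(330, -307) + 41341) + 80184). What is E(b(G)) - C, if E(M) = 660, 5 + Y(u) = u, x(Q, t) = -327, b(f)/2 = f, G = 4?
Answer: -374137884 - 4666*√41014 ≈ -3.7508e+8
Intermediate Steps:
b(f) = 2*f
Y(u) = -5 + u
C = 374138544 + 4666*√41014 (C = (4692 + (-5 - 21))*(√(-327 + 41341) + 80184) = (4692 - 26)*(√41014 + 80184) = 4666*(80184 + √41014) = 374138544 + 4666*√41014 ≈ 3.7508e+8)
E(b(G)) - C = 660 - (374138544 + 4666*√41014) = 660 + (-374138544 - 4666*√41014) = -374137884 - 4666*√41014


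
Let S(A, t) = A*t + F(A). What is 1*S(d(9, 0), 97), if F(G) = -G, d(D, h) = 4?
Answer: 384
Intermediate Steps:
S(A, t) = -A + A*t (S(A, t) = A*t - A = -A + A*t)
1*S(d(9, 0), 97) = 1*(4*(-1 + 97)) = 1*(4*96) = 1*384 = 384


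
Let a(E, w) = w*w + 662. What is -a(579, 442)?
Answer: -196026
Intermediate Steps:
a(E, w) = 662 + w² (a(E, w) = w² + 662 = 662 + w²)
-a(579, 442) = -(662 + 442²) = -(662 + 195364) = -1*196026 = -196026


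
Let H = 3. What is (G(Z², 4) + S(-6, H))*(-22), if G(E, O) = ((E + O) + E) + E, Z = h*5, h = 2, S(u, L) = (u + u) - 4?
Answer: -6336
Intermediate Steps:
S(u, L) = -4 + 2*u (S(u, L) = 2*u - 4 = -4 + 2*u)
Z = 10 (Z = 2*5 = 10)
G(E, O) = O + 3*E (G(E, O) = (O + 2*E) + E = O + 3*E)
(G(Z², 4) + S(-6, H))*(-22) = ((4 + 3*10²) + (-4 + 2*(-6)))*(-22) = ((4 + 3*100) + (-4 - 12))*(-22) = ((4 + 300) - 16)*(-22) = (304 - 16)*(-22) = 288*(-22) = -6336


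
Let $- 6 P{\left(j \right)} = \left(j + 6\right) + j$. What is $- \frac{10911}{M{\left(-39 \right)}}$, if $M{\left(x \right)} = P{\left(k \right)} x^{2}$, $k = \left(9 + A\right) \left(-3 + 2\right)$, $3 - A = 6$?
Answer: $- \frac{3637}{507} \approx -7.1736$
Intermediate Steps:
$A = -3$ ($A = 3 - 6 = -3$)
$k = -6$ ($k = \left(9 - 3\right) \left(-3 + 2\right) = 6 \left(-1\right) = -6$)
$P{\left(j \right)} = -1 - \frac{j}{3}$ ($P{\left(j \right)} = - \frac{\left(j + 6\right) + j}{6} = - \frac{\left(6 + j\right) + j}{6} = - \frac{6 + 2 j}{6} = -1 - \frac{j}{3}$)
$M{\left(x \right)} = x^{2}$ ($M{\left(x \right)} = \left(-1 - -2\right) x^{2} = \left(-1 + 2\right) x^{2} = 1 x^{2} = x^{2}$)
$- \frac{10911}{M{\left(-39 \right)}} = - \frac{10911}{\left(-39\right)^{2}} = - \frac{10911}{1521} = \left(-10911\right) \frac{1}{1521} = - \frac{3637}{507}$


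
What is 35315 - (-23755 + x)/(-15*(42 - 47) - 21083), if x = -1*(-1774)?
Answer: 741875539/21008 ≈ 35314.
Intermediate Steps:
x = 1774
35315 - (-23755 + x)/(-15*(42 - 47) - 21083) = 35315 - (-23755 + 1774)/(-15*(42 - 47) - 21083) = 35315 - (-21981)/(-15*(-5) - 21083) = 35315 - (-21981)/(75 - 21083) = 35315 - (-21981)/(-21008) = 35315 - (-21981)*(-1)/21008 = 35315 - 1*21981/21008 = 35315 - 21981/21008 = 741875539/21008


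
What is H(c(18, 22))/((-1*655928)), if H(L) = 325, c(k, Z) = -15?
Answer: -25/50456 ≈ -0.00049548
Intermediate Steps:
H(c(18, 22))/((-1*655928)) = 325/((-1*655928)) = 325/(-655928) = 325*(-1/655928) = -25/50456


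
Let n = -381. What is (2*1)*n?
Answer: -762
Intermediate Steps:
(2*1)*n = (2*1)*(-381) = 2*(-381) = -762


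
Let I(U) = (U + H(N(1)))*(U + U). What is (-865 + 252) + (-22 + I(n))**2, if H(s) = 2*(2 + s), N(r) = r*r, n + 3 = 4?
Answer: -549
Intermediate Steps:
n = 1 (n = -3 + 4 = 1)
N(r) = r**2
H(s) = 4 + 2*s
I(U) = 2*U*(6 + U) (I(U) = (U + (4 + 2*1**2))*(U + U) = (U + (4 + 2*1))*(2*U) = (U + (4 + 2))*(2*U) = (U + 6)*(2*U) = (6 + U)*(2*U) = 2*U*(6 + U))
(-865 + 252) + (-22 + I(n))**2 = (-865 + 252) + (-22 + 2*1*(6 + 1))**2 = -613 + (-22 + 2*1*7)**2 = -613 + (-22 + 14)**2 = -613 + (-8)**2 = -613 + 64 = -549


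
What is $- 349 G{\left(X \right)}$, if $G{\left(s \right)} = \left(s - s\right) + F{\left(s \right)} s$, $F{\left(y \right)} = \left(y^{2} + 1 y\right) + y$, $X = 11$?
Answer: $-548977$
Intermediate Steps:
$F{\left(y \right)} = y^{2} + 2 y$ ($F{\left(y \right)} = \left(y^{2} + y\right) + y = \left(y + y^{2}\right) + y = y^{2} + 2 y$)
$G{\left(s \right)} = s^{2} \left(2 + s\right)$ ($G{\left(s \right)} = \left(s - s\right) + s \left(2 + s\right) s = 0 + s^{2} \left(2 + s\right) = s^{2} \left(2 + s\right)$)
$- 349 G{\left(X \right)} = - 349 \cdot 11^{2} \left(2 + 11\right) = - 349 \cdot 121 \cdot 13 = \left(-349\right) 1573 = -548977$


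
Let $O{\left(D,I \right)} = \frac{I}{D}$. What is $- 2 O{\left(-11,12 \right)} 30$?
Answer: $\frac{720}{11} \approx 65.455$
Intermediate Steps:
$- 2 O{\left(-11,12 \right)} 30 = - 2 \frac{12}{-11} \cdot 30 = - 2 \cdot 12 \left(- \frac{1}{11}\right) 30 = \left(-2\right) \left(- \frac{12}{11}\right) 30 = \frac{24}{11} \cdot 30 = \frac{720}{11}$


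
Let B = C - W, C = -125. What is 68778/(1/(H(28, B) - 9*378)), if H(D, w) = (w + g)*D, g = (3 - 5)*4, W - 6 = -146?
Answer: -220502268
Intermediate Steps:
W = -140 (W = 6 - 146 = -140)
g = -8 (g = -2*4 = -8)
B = 15 (B = -125 - 1*(-140) = -125 + 140 = 15)
H(D, w) = D*(-8 + w) (H(D, w) = (w - 8)*D = (-8 + w)*D = D*(-8 + w))
68778/(1/(H(28, B) - 9*378)) = 68778/(1/(28*(-8 + 15) - 9*378)) = 68778/(1/(28*7 - 3402)) = 68778/(1/(196 - 3402)) = 68778/(1/(-3206)) = 68778/(-1/3206) = 68778*(-3206) = -220502268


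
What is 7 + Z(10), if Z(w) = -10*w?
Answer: -93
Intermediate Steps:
7 + Z(10) = 7 - 10*10 = 7 - 100 = -93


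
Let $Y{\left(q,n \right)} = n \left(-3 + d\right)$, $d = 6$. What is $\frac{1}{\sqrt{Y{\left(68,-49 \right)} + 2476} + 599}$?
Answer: $\frac{599}{356472} - \frac{\sqrt{2329}}{356472} \approx 0.001545$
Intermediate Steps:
$Y{\left(q,n \right)} = 3 n$ ($Y{\left(q,n \right)} = n \left(-3 + 6\right) = n 3 = 3 n$)
$\frac{1}{\sqrt{Y{\left(68,-49 \right)} + 2476} + 599} = \frac{1}{\sqrt{3 \left(-49\right) + 2476} + 599} = \frac{1}{\sqrt{-147 + 2476} + 599} = \frac{1}{\sqrt{2329} + 599} = \frac{1}{599 + \sqrt{2329}}$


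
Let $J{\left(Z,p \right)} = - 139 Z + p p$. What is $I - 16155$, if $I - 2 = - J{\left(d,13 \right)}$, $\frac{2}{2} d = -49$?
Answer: $-23133$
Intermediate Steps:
$d = -49$
$J{\left(Z,p \right)} = p^{2} - 139 Z$ ($J{\left(Z,p \right)} = - 139 Z + p^{2} = p^{2} - 139 Z$)
$I = -6978$ ($I = 2 - \left(13^{2} - -6811\right) = 2 - \left(169 + 6811\right) = 2 - 6980 = -6978$)
$I - 16155 = -6978 - 16155 = -23133$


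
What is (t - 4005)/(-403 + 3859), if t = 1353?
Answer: -221/288 ≈ -0.76736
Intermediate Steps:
(t - 4005)/(-403 + 3859) = (1353 - 4005)/(-403 + 3859) = -2652/3456 = -2652*1/3456 = -221/288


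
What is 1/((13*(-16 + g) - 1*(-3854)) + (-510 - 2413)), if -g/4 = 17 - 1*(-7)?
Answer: -1/525 ≈ -0.0019048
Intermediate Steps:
g = -96 (g = -4*(17 - 1*(-7)) = -4*(17 + 7) = -4*24 = -96)
1/((13*(-16 + g) - 1*(-3854)) + (-510 - 2413)) = 1/((13*(-16 - 96) - 1*(-3854)) + (-510 - 2413)) = 1/((13*(-112) + 3854) - 2923) = 1/((-1456 + 3854) - 2923) = 1/(2398 - 2923) = 1/(-525) = -1/525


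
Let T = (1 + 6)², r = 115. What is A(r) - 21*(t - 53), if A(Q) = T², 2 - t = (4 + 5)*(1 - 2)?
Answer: 3283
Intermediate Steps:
T = 49 (T = 7² = 49)
t = 11 (t = 2 - (4 + 5)*(1 - 2) = 2 - 9*(-1) = 2 - 1*(-9) = 2 + 9 = 11)
A(Q) = 2401 (A(Q) = 49² = 2401)
A(r) - 21*(t - 53) = 2401 - 21*(11 - 53) = 2401 - 21*(-42) = 2401 - 1*(-882) = 2401 + 882 = 3283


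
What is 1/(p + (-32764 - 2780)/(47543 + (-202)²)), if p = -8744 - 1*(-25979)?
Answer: 29449/507541667 ≈ 5.8023e-5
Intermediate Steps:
p = 17235 (p = -8744 + 25979 = 17235)
1/(p + (-32764 - 2780)/(47543 + (-202)²)) = 1/(17235 + (-32764 - 2780)/(47543 + (-202)²)) = 1/(17235 - 35544/(47543 + 40804)) = 1/(17235 - 35544/88347) = 1/(17235 - 35544*1/88347) = 1/(17235 - 11848/29449) = 1/(507541667/29449) = 29449/507541667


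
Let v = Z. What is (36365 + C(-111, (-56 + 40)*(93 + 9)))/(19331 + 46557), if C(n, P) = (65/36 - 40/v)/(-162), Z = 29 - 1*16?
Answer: 2757049435/4995364608 ≈ 0.55192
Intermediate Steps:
Z = 13 (Z = 29 - 16 = 13)
v = 13
C(n, P) = 595/75816 (C(n, P) = (65/36 - 40/13)/(-162) = (65*(1/36) - 40*1/13)*(-1/162) = (65/36 - 40/13)*(-1/162) = -595/468*(-1/162) = 595/75816)
(36365 + C(-111, (-56 + 40)*(93 + 9)))/(19331 + 46557) = (36365 + 595/75816)/(19331 + 46557) = (2757049435/75816)/65888 = (2757049435/75816)*(1/65888) = 2757049435/4995364608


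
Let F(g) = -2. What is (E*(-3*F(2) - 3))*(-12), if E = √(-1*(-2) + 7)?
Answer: -108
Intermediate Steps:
E = 3 (E = √(2 + 7) = √9 = 3)
(E*(-3*F(2) - 3))*(-12) = (3*(-3*(-2) - 3))*(-12) = (3*(6 - 3))*(-12) = (3*3)*(-12) = 9*(-12) = -108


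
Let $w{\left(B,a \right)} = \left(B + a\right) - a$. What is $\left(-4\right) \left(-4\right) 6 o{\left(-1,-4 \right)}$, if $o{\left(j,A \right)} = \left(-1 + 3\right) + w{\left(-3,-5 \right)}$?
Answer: $-96$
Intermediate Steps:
$w{\left(B,a \right)} = B$
$o{\left(j,A \right)} = -1$ ($o{\left(j,A \right)} = \left(-1 + 3\right) - 3 = 2 - 3 = -1$)
$\left(-4\right) \left(-4\right) 6 o{\left(-1,-4 \right)} = \left(-4\right) \left(-4\right) 6 \left(-1\right) = 16 \cdot 6 \left(-1\right) = 96 \left(-1\right) = -96$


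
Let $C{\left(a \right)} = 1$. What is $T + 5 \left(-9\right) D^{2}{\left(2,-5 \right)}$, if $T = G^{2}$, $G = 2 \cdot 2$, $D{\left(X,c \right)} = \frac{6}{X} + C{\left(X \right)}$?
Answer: $-704$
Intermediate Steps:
$D{\left(X,c \right)} = 1 + \frac{6}{X}$ ($D{\left(X,c \right)} = \frac{6}{X} + 1 = 1 + \frac{6}{X}$)
$G = 4$
$T = 16$ ($T = 4^{2} = 16$)
$T + 5 \left(-9\right) D^{2}{\left(2,-5 \right)} = 16 + 5 \left(-9\right) \left(\frac{6 + 2}{2}\right)^{2} = 16 - 45 \left(\frac{1}{2} \cdot 8\right)^{2} = 16 - 45 \cdot 4^{2} = 16 - 720 = -704$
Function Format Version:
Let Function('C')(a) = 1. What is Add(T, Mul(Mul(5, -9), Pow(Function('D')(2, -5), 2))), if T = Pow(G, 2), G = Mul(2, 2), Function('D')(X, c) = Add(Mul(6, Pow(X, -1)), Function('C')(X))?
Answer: -704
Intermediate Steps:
Function('D')(X, c) = Add(1, Mul(6, Pow(X, -1))) (Function('D')(X, c) = Add(Mul(6, Pow(X, -1)), 1) = Add(1, Mul(6, Pow(X, -1))))
G = 4
T = 16 (T = Pow(4, 2) = 16)
Add(T, Mul(Mul(5, -9), Pow(Function('D')(2, -5), 2))) = Add(16, Mul(Mul(5, -9), Pow(Mul(Pow(2, -1), Add(6, 2)), 2))) = Add(16, Mul(-45, Pow(Mul(Rational(1, 2), 8), 2))) = Add(16, Mul(-45, Pow(4, 2))) = Add(16, Mul(-45, 16)) = Add(16, -720) = -704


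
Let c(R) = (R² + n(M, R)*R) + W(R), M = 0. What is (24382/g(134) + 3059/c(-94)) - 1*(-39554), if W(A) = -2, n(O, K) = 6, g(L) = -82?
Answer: 13310880629/339070 ≈ 39257.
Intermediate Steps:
c(R) = -2 + R² + 6*R (c(R) = (R² + 6*R) - 2 = -2 + R² + 6*R)
(24382/g(134) + 3059/c(-94)) - 1*(-39554) = (24382/(-82) + 3059/(-2 + (-94)² + 6*(-94))) - 1*(-39554) = (24382*(-1/82) + 3059/(-2 + 8836 - 564)) + 39554 = (-12191/41 + 3059/8270) + 39554 = -100694151/339070 + 39554 = 13310880629/339070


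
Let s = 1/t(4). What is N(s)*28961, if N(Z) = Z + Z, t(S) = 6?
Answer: 28961/3 ≈ 9653.7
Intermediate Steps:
s = 1/6 ≈ 0.16667
N(Z) = 2*Z
N(s)*28961 = (2*(1/6))*28961 = (1/3)*28961 = 28961/3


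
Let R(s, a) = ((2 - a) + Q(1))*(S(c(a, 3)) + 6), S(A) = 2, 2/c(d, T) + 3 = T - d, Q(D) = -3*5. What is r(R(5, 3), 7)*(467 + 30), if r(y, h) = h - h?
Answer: 0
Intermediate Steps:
Q(D) = -15
c(d, T) = 2/(-3 + T - d) (c(d, T) = 2/(-3 + (T - d)) = 2/(-3 + T - d))
R(s, a) = -104 - 8*a (R(s, a) = ((2 - a) - 15)*(2 + 6) = (-13 - a)*8 = -104 - 8*a)
r(y, h) = 0
r(R(5, 3), 7)*(467 + 30) = 0*(467 + 30) = 0*497 = 0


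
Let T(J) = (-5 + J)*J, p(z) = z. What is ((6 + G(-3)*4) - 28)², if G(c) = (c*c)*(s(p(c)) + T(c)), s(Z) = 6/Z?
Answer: 592900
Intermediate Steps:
T(J) = J*(-5 + J)
G(c) = c²*(6/c + c*(-5 + c)) (G(c) = (c*c)*(6/c + c*(-5 + c)) = c²*(6/c + c*(-5 + c)))
((6 + G(-3)*4) - 28)² = ((6 - 3*(6 + (-3)²*(-5 - 3))*4) - 28)² = ((6 - 3*(6 + 9*(-8))*4) - 28)² = ((6 - 3*(6 - 72)*4) - 28)² = ((6 - 3*(-66)*4) - 28)² = ((6 + 198*4) - 28)² = ((6 + 792) - 28)² = (798 - 28)² = 770² = 592900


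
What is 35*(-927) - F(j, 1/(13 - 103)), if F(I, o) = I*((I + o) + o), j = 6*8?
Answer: -521219/15 ≈ -34748.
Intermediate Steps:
j = 48
F(I, o) = I*(I + 2*o)
35*(-927) - F(j, 1/(13 - 103)) = 35*(-927) - 48*(48 + 2/(13 - 103)) = -32445 - 48*(48 + 2/(-90)) = -32445 - 48*(48 + 2*(-1/90)) = -32445 - 48*(48 - 1/45) = -32445 - 48*2159/45 = -32445 - 1*34544/15 = -32445 - 34544/15 = -521219/15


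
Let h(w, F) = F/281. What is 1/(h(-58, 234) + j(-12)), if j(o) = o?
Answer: -281/3138 ≈ -0.089548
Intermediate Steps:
h(w, F) = F/281 (h(w, F) = F*(1/281) = F/281)
1/(h(-58, 234) + j(-12)) = 1/((1/281)*234 - 12) = 1/(234/281 - 12) = 1/(-3138/281) = -281/3138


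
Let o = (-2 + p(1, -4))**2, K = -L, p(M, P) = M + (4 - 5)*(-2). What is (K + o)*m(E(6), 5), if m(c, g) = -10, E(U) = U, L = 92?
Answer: 910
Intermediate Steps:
p(M, P) = 2 + M (p(M, P) = M - 1*(-2) = M + 2 = 2 + M)
K = -92 (K = -1*92 = -92)
o = 1 (o = (-2 + (2 + 1))**2 = (-2 + 3)**2 = 1**2 = 1)
(K + o)*m(E(6), 5) = (-92 + 1)*(-10) = -91*(-10) = 910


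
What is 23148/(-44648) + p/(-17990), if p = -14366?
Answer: 28122581/100402190 ≈ 0.28010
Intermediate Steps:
23148/(-44648) + p/(-17990) = 23148/(-44648) - 14366/(-17990) = 23148*(-1/44648) - 14366*(-1/17990) = -5787/11162 + 7183/8995 = 28122581/100402190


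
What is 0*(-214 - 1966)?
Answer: 0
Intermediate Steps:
0*(-214 - 1966) = 0*(-2180) = 0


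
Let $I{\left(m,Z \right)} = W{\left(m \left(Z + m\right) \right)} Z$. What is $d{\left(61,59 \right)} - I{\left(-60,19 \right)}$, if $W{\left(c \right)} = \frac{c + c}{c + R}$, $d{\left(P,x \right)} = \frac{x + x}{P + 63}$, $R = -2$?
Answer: $- \frac{2825369}{76198} \approx -37.079$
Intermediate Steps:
$d{\left(P,x \right)} = \frac{2 x}{63 + P}$
$W{\left(c \right)} = \frac{2 c}{-2 + c}$ ($W{\left(c \right)} = \frac{c + c}{c - 2} = \frac{2 c}{-2 + c}$)
$I{\left(m,Z \right)} = \frac{2 Z m \left(Z + m\right)}{-2 + m \left(Z + m\right)}$ ($I{\left(m,Z \right)} = \frac{2 m \left(Z + m\right)}{-2 + m \left(Z + m\right)} Z = \frac{2 Z m \left(Z + m\right)}{-2 + m \left(Z + m\right)}$)
$d{\left(61,59 \right)} - I{\left(-60,19 \right)} = 2 \cdot 59 \frac{1}{63 + 61} - 2 \cdot 19 \left(-60\right) \frac{1}{-2 - 60 \left(19 - 60\right)} \left(19 - 60\right) = 2 \cdot 59 \cdot \frac{1}{124} - 2 \cdot 19 \left(-60\right) \frac{1}{-2 - -2460} \left(-41\right) = 2 \cdot 59 \cdot \frac{1}{124} - 2 \cdot 19 \left(-60\right) \frac{1}{-2 + 2460} \left(-41\right) = \frac{59}{62} - 2 \cdot 19 \left(-60\right) \frac{1}{2458} \left(-41\right) = \frac{59}{62} - \frac{46740}{1229} = - \frac{2825369}{76198}$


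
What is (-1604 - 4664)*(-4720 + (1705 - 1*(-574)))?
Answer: 15300188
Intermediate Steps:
(-1604 - 4664)*(-4720 + (1705 - 1*(-574))) = -6268*(-4720 + (1705 + 574)) = -6268*(-4720 + 2279) = -6268*(-2441) = 15300188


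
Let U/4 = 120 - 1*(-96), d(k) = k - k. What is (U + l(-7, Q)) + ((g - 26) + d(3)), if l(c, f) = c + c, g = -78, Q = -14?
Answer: 746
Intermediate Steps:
d(k) = 0
l(c, f) = 2*c
U = 864 (U = 4*(120 - 1*(-96)) = 4*(120 + 96) = 4*216 = 864)
(U + l(-7, Q)) + ((g - 26) + d(3)) = (864 + 2*(-7)) + ((-78 - 26) + 0) = (864 - 14) + (-104 + 0) = 850 - 104 = 746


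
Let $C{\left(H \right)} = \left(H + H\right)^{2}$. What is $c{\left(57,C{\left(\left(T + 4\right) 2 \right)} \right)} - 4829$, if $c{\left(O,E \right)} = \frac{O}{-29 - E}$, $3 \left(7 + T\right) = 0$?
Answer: $- \frac{835474}{173} \approx -4829.3$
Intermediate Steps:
$T = -7$ ($T = -7 + \frac{1}{3} \cdot 0 = -7 + 0 = -7$)
$C{\left(H \right)} = 4 H^{2}$ ($C{\left(H \right)} = \left(2 H\right)^{2} = 4 H^{2}$)
$c{\left(57,C{\left(\left(T + 4\right) 2 \right)} \right)} - 4829 = \left(-1\right) 57 \frac{1}{29 + 4 \left(\left(-7 + 4\right) 2\right)^{2}} - 4829 = \left(-1\right) 57 \frac{1}{29 + 4 \left(\left(-3\right) 2\right)^{2}} - 4829 = \left(-1\right) 57 \frac{1}{29 + 4 \left(-6\right)^{2}} - 4829 = \left(-1\right) 57 \frac{1}{29 + 4 \cdot 36} - 4829 = \left(-1\right) 57 \frac{1}{29 + 144} - 4829 = \left(-1\right) 57 \cdot \frac{1}{173} - 4829 = - \frac{57}{173} - 4829 = - \frac{835474}{173}$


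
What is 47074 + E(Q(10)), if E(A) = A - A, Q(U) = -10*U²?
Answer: 47074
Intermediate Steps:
E(A) = 0
47074 + E(Q(10)) = 47074 + 0 = 47074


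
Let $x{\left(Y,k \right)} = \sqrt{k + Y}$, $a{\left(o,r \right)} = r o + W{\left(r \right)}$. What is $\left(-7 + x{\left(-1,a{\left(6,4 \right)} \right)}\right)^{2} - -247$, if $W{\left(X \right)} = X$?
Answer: $323 - 42 \sqrt{3} \approx 250.25$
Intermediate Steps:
$a{\left(o,r \right)} = r + o r$ ($a{\left(o,r \right)} = r o + r = o r + r = r + o r$)
$x{\left(Y,k \right)} = \sqrt{Y + k}$
$\left(-7 + x{\left(-1,a{\left(6,4 \right)} \right)}\right)^{2} - -247 = \left(-7 + \sqrt{-1 + 4 \left(1 + 6\right)}\right)^{2} - -247 = \left(-7 + \sqrt{-1 + 4 \cdot 7}\right)^{2} + 247 = \left(-7 + \sqrt{-1 + 28}\right)^{2} + 247 = \left(-7 + \sqrt{27}\right)^{2} + 247 = \left(-7 + 3 \sqrt{3}\right)^{2} + 247 = 247 + \left(-7 + 3 \sqrt{3}\right)^{2}$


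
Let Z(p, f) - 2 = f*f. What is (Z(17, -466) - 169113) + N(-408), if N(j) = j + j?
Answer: 47229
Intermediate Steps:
N(j) = 2*j
Z(p, f) = 2 + f² (Z(p, f) = 2 + f*f = 2 + f²)
(Z(17, -466) - 169113) + N(-408) = ((2 + (-466)²) - 169113) + 2*(-408) = ((2 + 217156) - 169113) - 816 = (217158 - 169113) - 816 = 48045 - 816 = 47229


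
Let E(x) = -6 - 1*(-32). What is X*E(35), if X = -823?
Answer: -21398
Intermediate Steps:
E(x) = 26 (E(x) = -6 + 32 = 26)
X*E(35) = -823*26 = -21398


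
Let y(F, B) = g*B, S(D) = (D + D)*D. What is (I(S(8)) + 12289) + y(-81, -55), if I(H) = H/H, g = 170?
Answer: 2940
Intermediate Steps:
S(D) = 2*D² (S(D) = (2*D)*D = 2*D²)
I(H) = 1
y(F, B) = 170*B
(I(S(8)) + 12289) + y(-81, -55) = (1 + 12289) + 170*(-55) = 12290 - 9350 = 2940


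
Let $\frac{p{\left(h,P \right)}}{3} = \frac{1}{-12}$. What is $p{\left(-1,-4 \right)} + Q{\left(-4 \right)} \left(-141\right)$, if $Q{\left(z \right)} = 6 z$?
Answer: $\frac{13535}{4} \approx 3383.8$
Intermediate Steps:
$p{\left(h,P \right)} = - \frac{1}{4}$ ($p{\left(h,P \right)} = \frac{3}{-12} = 3 \left(- \frac{1}{12}\right) = - \frac{1}{4}$)
$p{\left(-1,-4 \right)} + Q{\left(-4 \right)} \left(-141\right) = - \frac{1}{4} + 6 \left(-4\right) \left(-141\right) = - \frac{1}{4} - -3384 = - \frac{1}{4} + 3384 = \frac{13535}{4}$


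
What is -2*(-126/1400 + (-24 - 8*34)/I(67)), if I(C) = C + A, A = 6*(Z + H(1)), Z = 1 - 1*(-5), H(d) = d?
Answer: 30581/5450 ≈ 5.6112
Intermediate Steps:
Z = 6 (Z = 1 + 5 = 6)
A = 42 (A = 6*(6 + 1) = 6*7 = 42)
I(C) = 42 + C (I(C) = C + 42 = 42 + C)
-2*(-126/1400 + (-24 - 8*34)/I(67)) = -2*(-126/1400 + (-24 - 8*34)/(42 + 67)) = -2*(-126*1/1400 + (-24 - 272)/109) = -2*(-9/100 - 296*1/109) = -2*(-9/100 - 296/109) = -2*(-30581/10900) = 30581/5450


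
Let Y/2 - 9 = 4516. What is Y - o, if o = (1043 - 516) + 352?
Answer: 8171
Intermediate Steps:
Y = 9050 (Y = 18 + 2*4516 = 18 + 9032 = 9050)
o = 879 (o = 527 + 352 = 879)
Y - o = 9050 - 1*879 = 9050 - 879 = 8171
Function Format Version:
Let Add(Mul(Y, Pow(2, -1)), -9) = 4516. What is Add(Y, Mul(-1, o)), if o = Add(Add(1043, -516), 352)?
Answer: 8171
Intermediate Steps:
Y = 9050 (Y = Add(18, Mul(2, 4516)) = Add(18, 9032) = 9050)
o = 879 (o = Add(527, 352) = 879)
Add(Y, Mul(-1, o)) = Add(9050, Mul(-1, 879)) = Add(9050, -879) = 8171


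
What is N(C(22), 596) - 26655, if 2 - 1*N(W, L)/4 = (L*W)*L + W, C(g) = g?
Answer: -31285743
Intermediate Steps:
N(W, L) = 8 - 4*W - 4*W*L**2 (N(W, L) = 8 - 4*((L*W)*L + W) = 8 - 4*(W*L**2 + W) = 8 - 4*(W + W*L**2) = 8 + (-4*W - 4*W*L**2) = 8 - 4*W - 4*W*L**2)
N(C(22), 596) - 26655 = (8 - 4*22 - 4*22*596**2) - 26655 = (8 - 88 - 4*22*355216) - 26655 = (8 - 88 - 31259008) - 26655 = -31259088 - 26655 = -31285743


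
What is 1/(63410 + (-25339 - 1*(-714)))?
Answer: 1/38785 ≈ 2.5783e-5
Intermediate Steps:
1/(63410 + (-25339 - 1*(-714))) = 1/(63410 + (-25339 + 714)) = 1/(63410 - 24625) = 1/38785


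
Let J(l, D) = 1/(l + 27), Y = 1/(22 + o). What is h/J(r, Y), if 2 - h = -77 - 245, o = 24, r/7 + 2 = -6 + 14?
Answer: 22356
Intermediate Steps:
r = 42 (r = -14 + 7*(-6 + 14) = -14 + 7*8 = -14 + 56 = 42)
Y = 1/46 (Y = 1/(22 + 24) = 1/46 ≈ 0.021739)
J(l, D) = 1/(27 + l)
h = 324 (h = 2 - (-77 - 245) = 2 - 1*(-322) = 2 + 322 = 324)
h/J(r, Y) = 324/(1/(27 + 42)) = 324/(1/69) = 324*69 = 22356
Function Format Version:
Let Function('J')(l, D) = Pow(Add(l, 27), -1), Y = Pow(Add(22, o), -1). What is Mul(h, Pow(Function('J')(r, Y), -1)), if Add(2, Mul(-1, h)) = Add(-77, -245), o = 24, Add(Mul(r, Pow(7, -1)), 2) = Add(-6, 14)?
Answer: 22356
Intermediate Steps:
r = 42 (r = Add(-14, Mul(7, Add(-6, 14))) = Add(-14, Mul(7, 8)) = Add(-14, 56) = 42)
Y = Rational(1, 46) (Y = Pow(Add(22, 24), -1) = Pow(46, -1) = Rational(1, 46) ≈ 0.021739)
Function('J')(l, D) = Pow(Add(27, l), -1)
h = 324 (h = Add(2, Mul(-1, Add(-77, -245))) = Add(2, Mul(-1, -322)) = Add(2, 322) = 324)
Mul(h, Pow(Function('J')(r, Y), -1)) = Mul(324, Pow(Pow(Add(27, 42), -1), -1)) = Mul(324, Pow(Pow(69, -1), -1)) = Mul(324, Pow(Rational(1, 69), -1)) = Mul(324, 69) = 22356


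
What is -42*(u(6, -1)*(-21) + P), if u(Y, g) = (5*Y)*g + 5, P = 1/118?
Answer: -1300971/59 ≈ -22050.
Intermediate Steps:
P = 1/118 ≈ 0.0084746
u(Y, g) = 5 + 5*Y*g (u(Y, g) = 5*Y*g + 5 = 5 + 5*Y*g)
-42*(u(6, -1)*(-21) + P) = -42*((5 + 5*6*(-1))*(-21) + 1/118) = -42*((5 - 30)*(-21) + 1/118) = -42*(-25*(-21) + 1/118) = -42*(525 + 1/118) = -42*61951/118 = -1300971/59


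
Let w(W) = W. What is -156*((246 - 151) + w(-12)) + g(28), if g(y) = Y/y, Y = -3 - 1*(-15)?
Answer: -90633/7 ≈ -12948.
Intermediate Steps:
Y = 12 (Y = -3 + 15 = 12)
g(y) = 12/y
-156*((246 - 151) + w(-12)) + g(28) = -156*((246 - 151) - 12) + 12/28 = -156*(95 - 12) + 12*(1/28) = -156*83 + 3/7 = -12948 + 3/7 = -90633/7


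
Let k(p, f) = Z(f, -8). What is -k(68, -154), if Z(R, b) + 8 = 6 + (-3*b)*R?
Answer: 3698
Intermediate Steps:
Z(R, b) = -2 - 3*R*b (Z(R, b) = -8 + (6 + (-3*b)*R) = -8 + (6 - 3*R*b) = -2 - 3*R*b)
k(p, f) = -2 + 24*f (k(p, f) = -2 - 3*f*(-8) = -2 + 24*f)
-k(68, -154) = -(-2 + 24*(-154)) = -(-2 - 3696) = -1*(-3698) = 3698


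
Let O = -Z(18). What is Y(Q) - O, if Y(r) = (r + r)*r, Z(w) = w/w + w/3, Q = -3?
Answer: 25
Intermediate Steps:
Z(w) = 1 + w/3 (Z(w) = 1 + w*(1/3) = 1 + w/3)
O = -7 (O = -(1 + (1/3)*18) = -(1 + 6) = -1*7 = -7)
Y(r) = 2*r**2 (Y(r) = (2*r)*r = 2*r**2)
Y(Q) - O = 2*(-3)**2 - 1*(-7) = 2*9 + 7 = 18 + 7 = 25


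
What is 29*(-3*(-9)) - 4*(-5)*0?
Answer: 783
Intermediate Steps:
29*(-3*(-9)) - 4*(-5)*0 = 29*27 + 20*0 = 783 + 0 = 783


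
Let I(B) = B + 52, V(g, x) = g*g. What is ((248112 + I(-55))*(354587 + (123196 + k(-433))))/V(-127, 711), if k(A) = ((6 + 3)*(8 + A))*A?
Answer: 529466590872/16129 ≈ 3.2827e+7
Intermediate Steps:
V(g, x) = g**2
k(A) = A*(72 + 9*A) (k(A) = (9*(8 + A))*A = (72 + 9*A)*A = A*(72 + 9*A))
I(B) = 52 + B
((248112 + I(-55))*(354587 + (123196 + k(-433))))/V(-127, 711) = ((248112 + (52 - 55))*(354587 + (123196 + 9*(-433)*(8 - 433))))/((-127)**2) = ((248112 - 3)*(354587 + (123196 + 9*(-433)*(-425))))/16129 = (248109*(354587 + (123196 + 1656225)))*(1/16129) = (248109*(354587 + 1779421))*(1/16129) = (248109*2134008)*(1/16129) = 529466590872*(1/16129) = 529466590872/16129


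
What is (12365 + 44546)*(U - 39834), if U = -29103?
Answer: -3923273607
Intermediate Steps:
(12365 + 44546)*(U - 39834) = (12365 + 44546)*(-29103 - 39834) = 56911*(-68937) = -3923273607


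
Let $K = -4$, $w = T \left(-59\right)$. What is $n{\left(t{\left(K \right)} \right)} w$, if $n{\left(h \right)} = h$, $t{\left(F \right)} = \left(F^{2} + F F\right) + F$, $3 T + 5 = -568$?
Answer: $315532$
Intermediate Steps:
$T = -191$ ($T = - \frac{5}{3} + \frac{1}{3} \left(-568\right) = - \frac{5}{3} - \frac{568}{3} = -191$)
$w = 11269$ ($w = \left(-191\right) \left(-59\right) = 11269$)
$t{\left(F \right)} = F + 2 F^{2}$ ($t{\left(F \right)} = \left(F^{2} + F^{2}\right) + F = 2 F^{2} + F = F + 2 F^{2}$)
$n{\left(t{\left(K \right)} \right)} w = - 4 \left(1 + 2 \left(-4\right)\right) 11269 = - 4 \left(1 - 8\right) 11269 = \left(-4\right) \left(-7\right) 11269 = 28 \cdot 11269 = 315532$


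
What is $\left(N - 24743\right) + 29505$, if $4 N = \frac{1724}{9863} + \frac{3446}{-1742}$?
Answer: $\frac{163619646959}{34362692} \approx 4761.5$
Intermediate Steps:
$N = - \frac{15492345}{34362692}$ ($N = \frac{\frac{1724}{9863} + \frac{3446}{-1742}}{4} = \frac{1724 \cdot \frac{1}{9863} + 3446 \left(- \frac{1}{1742}\right)}{4} = \frac{\frac{1724}{9863} - \frac{1723}{871}}{4} = \frac{1}{4} \left(- \frac{15492345}{8590673}\right) = - \frac{15492345}{34362692} \approx -0.45085$)
$\left(N - 24743\right) + 29505 = \left(- \frac{15492345}{34362692} - 24743\right) + 29505 = - \frac{850251580501}{34362692} + 29505 = \frac{163619646959}{34362692}$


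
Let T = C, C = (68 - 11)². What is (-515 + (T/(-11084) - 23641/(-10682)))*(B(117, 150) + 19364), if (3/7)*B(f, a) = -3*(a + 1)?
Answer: -556059585048129/59199644 ≈ -9.3930e+6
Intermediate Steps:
C = 3249 (C = 57² = 3249)
T = 3249
B(f, a) = -7 - 7*a (B(f, a) = 7*(-3*(a + 1))/3 = 7*(-3*(1 + a))/3 = 7*(-3 - 3*a)/3 = -7 - 7*a)
(-515 + (T/(-11084) - 23641/(-10682)))*(B(117, 150) + 19364) = (-515 + (3249/(-11084) - 23641/(-10682)))*((-7 - 7*150) + 19364) = (-515 + (3249*(-1/11084) - 23641*(-1/10682)))*((-7 - 1050) + 19364) = (-515 + (-3249/11084 + 23641/10682))*(-1057 + 19364) = (-515 + 113665513/59199644)*18307 = -30374151147/59199644*18307 = -556059585048129/59199644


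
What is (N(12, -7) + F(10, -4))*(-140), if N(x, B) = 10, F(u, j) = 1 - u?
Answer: -140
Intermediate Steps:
(N(12, -7) + F(10, -4))*(-140) = (10 + (1 - 1*10))*(-140) = (10 + (1 - 10))*(-140) = (10 - 9)*(-140) = 1*(-140) = -140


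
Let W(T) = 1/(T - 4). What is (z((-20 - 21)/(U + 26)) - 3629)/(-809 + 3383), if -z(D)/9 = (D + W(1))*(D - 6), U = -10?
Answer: -986153/658944 ≈ -1.4966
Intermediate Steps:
W(T) = 1/(-4 + T)
z(D) = -9*(-6 + D)*(-⅓ + D) (z(D) = -9*(D + 1/(-4 + 1))*(D - 6) = -9*(D + 1/(-3))*(-6 + D) = -9*(D - ⅓)*(-6 + D) = -9*(-⅓ + D)*(-6 + D) = -9*(-6 + D)*(-⅓ + D))
(z((-20 - 21)/(U + 26)) - 3629)/(-809 + 3383) = ((-18 - 9*(-20 - 21)²/(-10 + 26)² + 57*((-20 - 21)/(-10 + 26))) - 3629)/(-809 + 3383) = ((-18 - 9*(-41/16)² + 57*(-41/16)) - 3629)/2574 = ((-18 - 9*(-41*1/16)² + 57*(-41*1/16)) - 3629)*(1/2574) = ((-18 - 9*(-41/16)² + 57*(-41/16)) - 3629)*(1/2574) = ((-18 - 9*1681/256 - 2337/16) - 3629)*(1/2574) = ((-18 - 15129/256 - 2337/16) - 3629)*(1/2574) = (-57129/256 - 3629)*(1/2574) = -986153/256*1/2574 = -986153/658944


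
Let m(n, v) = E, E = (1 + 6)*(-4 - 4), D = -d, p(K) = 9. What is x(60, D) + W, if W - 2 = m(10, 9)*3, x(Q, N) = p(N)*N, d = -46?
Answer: 248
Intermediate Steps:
D = 46 (D = -1*(-46) = 46)
E = -56 (E = 7*(-8) = -56)
m(n, v) = -56
x(Q, N) = 9*N
W = -166 (W = 2 - 56*3 = 2 - 168 = -166)
x(60, D) + W = 9*46 - 166 = 414 - 166 = 248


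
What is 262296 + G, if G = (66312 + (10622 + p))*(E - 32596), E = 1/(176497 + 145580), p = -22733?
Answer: -27092404066919/15337 ≈ -1.7665e+9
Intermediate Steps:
E = 1/322077 ≈ 3.1048e-6
G = -27096426900671/15337 (G = (66312 + (10622 - 22733))*(1/322077 - 32596) = (66312 - 12111)*(-10498421891/322077) = 54201*(-10498421891/322077) = -27096426900671/15337 ≈ -1.7667e+9)
262296 + G = 262296 - 27096426900671/15337 = -27092404066919/15337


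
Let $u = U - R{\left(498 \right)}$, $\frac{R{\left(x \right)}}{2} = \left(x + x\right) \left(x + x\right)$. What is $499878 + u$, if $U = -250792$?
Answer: $-1734946$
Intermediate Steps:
$R{\left(x \right)} = 8 x^{2}$ ($R{\left(x \right)} = 2 \left(x + x\right) \left(x + x\right) = 2 \cdot 2 x 2 x = 2 \cdot 4 x^{2} = 8 x^{2}$)
$u = -2234824$ ($u = -250792 - 8 \cdot 498^{2} = -250792 - 8 \cdot 248004 = -250792 - 1984032 = -2234824$)
$499878 + u = 499878 - 2234824 = -1734946$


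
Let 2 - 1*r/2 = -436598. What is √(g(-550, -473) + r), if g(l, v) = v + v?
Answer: √872254 ≈ 933.95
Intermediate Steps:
r = 873200 (r = 4 - 2*(-436598) = 4 + 873196 = 873200)
g(l, v) = 2*v
√(g(-550, -473) + r) = √(2*(-473) + 873200) = √(-946 + 873200) = √872254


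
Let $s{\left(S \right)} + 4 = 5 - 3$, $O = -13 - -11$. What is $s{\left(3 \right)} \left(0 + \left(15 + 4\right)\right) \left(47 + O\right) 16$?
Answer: $-27360$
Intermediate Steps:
$O = -2$ ($O = -13 + 11 = -2$)
$s{\left(S \right)} = -2$ ($s{\left(S \right)} = -4 + \left(5 - 3\right) = -4 + 2 = -2$)
$s{\left(3 \right)} \left(0 + \left(15 + 4\right)\right) \left(47 + O\right) 16 = - 2 \left(0 + \left(15 + 4\right)\right) \left(47 - 2\right) 16 = - 2 \left(0 + 19\right) 45 \cdot 16 = - 2 \cdot 19 \cdot 45 \cdot 16 = \left(-2\right) 855 \cdot 16 = \left(-1710\right) 16 = -27360$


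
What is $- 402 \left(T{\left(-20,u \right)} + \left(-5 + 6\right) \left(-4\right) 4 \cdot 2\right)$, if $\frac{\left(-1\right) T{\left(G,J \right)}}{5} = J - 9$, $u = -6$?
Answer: $-17286$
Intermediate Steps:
$T{\left(G,J \right)} = 45 - 5 J$ ($T{\left(G,J \right)} = - 5 \left(J - 9\right) = - 5 \left(-9 + J\right) = 45 - 5 J$)
$- 402 \left(T{\left(-20,u \right)} + \left(-5 + 6\right) \left(-4\right) 4 \cdot 2\right) = - 402 \left(\left(45 - -30\right) + \left(-5 + 6\right) \left(-4\right) 4 \cdot 2\right) = - 402 \left(\left(45 + 30\right) + 1 \left(-4\right) 4 \cdot 2\right) = - 402 \left(75 + \left(-4\right) 4 \cdot 2\right) = - 402 \left(75 - 32\right) = \left(-402\right) 43 = -17286$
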